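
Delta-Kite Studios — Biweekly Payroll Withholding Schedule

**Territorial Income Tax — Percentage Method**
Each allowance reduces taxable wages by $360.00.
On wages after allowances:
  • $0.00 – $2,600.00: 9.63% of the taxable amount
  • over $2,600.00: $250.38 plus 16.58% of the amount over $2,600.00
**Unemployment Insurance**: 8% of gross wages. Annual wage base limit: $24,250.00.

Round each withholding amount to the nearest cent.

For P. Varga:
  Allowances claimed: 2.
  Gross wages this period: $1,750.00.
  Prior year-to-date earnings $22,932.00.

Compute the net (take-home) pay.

$1,545.37

Territorial Income Tax: taxable = $1,750.00 − 2×$360.00 = $1,030.00
  9.63% × $1,030.00 = $99.19
Unemployment Insurance: cap $24,250.00 − YTD $22,932.00 = $1,318.00 subject; 8% × $1,318.00 = $105.44
Total withheld: $99.19 + $105.44 = $204.63
Net pay: $1,750.00 − $204.63 = $1,545.37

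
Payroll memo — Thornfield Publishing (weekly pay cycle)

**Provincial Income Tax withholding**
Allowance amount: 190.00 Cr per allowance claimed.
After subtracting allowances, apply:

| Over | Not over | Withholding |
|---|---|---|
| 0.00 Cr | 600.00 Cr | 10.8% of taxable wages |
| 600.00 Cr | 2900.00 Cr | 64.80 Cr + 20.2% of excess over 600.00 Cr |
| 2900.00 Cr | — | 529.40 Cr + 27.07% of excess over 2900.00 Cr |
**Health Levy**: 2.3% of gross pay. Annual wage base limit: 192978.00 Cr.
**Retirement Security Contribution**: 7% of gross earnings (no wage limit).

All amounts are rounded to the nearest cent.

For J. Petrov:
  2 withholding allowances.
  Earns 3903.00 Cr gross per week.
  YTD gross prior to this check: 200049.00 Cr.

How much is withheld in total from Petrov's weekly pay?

Provincial Income Tax: taxable = 3903.00 Cr − 2×190.00 Cr = 3523.00 Cr
  529.40 Cr + 27.07% × (3523.00 Cr − 2900.00 Cr) = 529.40 Cr + 27.07% × 623.00 Cr = 698.05 Cr
Health Levy: YTD 200049.00 Cr ≥ cap 192978.00 Cr → 0.00 Cr
Retirement Security Contribution: 7% × 3903.00 Cr = 273.21 Cr
Total: 698.05 Cr + 0.00 Cr + 273.21 Cr = 971.26 Cr

971.26 Cr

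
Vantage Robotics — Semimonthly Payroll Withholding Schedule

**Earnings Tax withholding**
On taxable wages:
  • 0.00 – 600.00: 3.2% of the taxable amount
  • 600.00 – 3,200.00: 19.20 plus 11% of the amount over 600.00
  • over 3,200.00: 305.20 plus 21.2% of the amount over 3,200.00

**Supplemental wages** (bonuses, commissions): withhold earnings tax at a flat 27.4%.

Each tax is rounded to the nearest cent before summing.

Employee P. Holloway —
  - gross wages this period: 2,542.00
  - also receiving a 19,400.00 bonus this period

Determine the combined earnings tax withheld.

5,548.42

Earnings Tax: taxable = 2,542.00
  19.20 + 11% × (2,542.00 − 600.00) = 19.20 + 11% × 1,942.00 = 232.82
Supplemental (27.4% flat on bonus): 27.4% × 19,400.00 = 5,315.60
Total earnings tax: 232.82 + 5,315.60 = 5,548.42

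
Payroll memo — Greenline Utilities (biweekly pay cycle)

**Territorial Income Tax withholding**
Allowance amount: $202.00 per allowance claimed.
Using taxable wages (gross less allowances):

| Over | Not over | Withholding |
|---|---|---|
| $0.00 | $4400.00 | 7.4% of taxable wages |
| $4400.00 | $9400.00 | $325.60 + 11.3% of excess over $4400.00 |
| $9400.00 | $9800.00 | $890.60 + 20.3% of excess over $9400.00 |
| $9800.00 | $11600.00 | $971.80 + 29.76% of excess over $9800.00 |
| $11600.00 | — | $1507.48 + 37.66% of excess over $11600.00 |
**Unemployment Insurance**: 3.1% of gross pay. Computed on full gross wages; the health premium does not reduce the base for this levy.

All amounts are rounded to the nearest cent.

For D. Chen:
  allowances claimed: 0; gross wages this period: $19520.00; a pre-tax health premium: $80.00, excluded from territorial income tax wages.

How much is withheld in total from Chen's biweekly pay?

Territorial Income Tax: taxable = $19520.00 − $80.00 = $19440.00
  $1507.48 + 37.66% × ($19440.00 − $11600.00) = $1507.48 + 37.66% × $7840.00 = $4460.02
Unemployment Insurance: 3.1% × $19520.00 = $605.12
Total: $4460.02 + $605.12 = $5065.14

$5065.14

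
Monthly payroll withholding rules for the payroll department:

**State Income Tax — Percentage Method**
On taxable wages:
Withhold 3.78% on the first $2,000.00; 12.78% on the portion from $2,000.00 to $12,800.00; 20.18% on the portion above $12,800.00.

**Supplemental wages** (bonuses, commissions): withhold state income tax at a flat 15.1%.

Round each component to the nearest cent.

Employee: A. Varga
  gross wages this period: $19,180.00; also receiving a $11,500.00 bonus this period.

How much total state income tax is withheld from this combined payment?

$4,479.82

State Income Tax: taxable = $19,180.00
  $1,455.84 + 20.18% × ($19,180.00 − $12,800.00) = $1,455.84 + 20.18% × $6,380.00 = $2,743.32
Supplemental (15.1% flat on bonus): 15.1% × $11,500.00 = $1,736.50
Total state income tax: $2,743.32 + $1,736.50 = $4,479.82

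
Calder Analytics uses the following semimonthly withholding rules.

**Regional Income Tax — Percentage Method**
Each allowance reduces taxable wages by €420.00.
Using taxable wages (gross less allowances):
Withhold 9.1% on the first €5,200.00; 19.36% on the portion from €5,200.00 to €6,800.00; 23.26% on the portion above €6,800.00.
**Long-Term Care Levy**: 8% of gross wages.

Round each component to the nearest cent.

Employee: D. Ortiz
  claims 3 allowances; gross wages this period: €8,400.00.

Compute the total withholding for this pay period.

€1,534.04

Regional Income Tax: taxable = €8,400.00 − 3×€420.00 = €7,140.00
  €782.96 + 23.26% × (€7,140.00 − €6,800.00) = €782.96 + 23.26% × €340.00 = €862.04
Long-Term Care Levy: 8% × €8,400.00 = €672.00
Total: €862.04 + €672.00 = €1,534.04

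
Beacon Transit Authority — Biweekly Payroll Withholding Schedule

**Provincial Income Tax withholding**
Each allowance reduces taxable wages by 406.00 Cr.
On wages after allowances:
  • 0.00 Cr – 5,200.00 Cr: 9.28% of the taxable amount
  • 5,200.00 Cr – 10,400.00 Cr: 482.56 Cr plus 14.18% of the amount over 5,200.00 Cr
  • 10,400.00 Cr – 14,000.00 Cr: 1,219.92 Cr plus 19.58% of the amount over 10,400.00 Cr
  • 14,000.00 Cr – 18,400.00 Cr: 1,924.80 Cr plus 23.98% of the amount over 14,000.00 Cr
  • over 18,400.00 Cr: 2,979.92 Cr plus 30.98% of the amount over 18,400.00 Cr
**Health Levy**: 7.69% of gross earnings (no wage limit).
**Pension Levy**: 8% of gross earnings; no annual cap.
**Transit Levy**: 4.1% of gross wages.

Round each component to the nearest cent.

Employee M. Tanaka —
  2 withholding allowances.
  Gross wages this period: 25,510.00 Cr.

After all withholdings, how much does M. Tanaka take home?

Provincial Income Tax: taxable = 25,510.00 Cr − 2×406.00 Cr = 24,698.00 Cr
  2,979.92 Cr + 30.98% × (24,698.00 Cr − 18,400.00 Cr) = 2,979.92 Cr + 30.98% × 6,298.00 Cr = 4,931.04 Cr
Health Levy: 7.69% × 25,510.00 Cr = 1,961.72 Cr
Pension Levy: 8% × 25,510.00 Cr = 2,040.80 Cr
Transit Levy: 4.1% × 25,510.00 Cr = 1,045.91 Cr
Total withheld: 4,931.04 Cr + 1,961.72 Cr + 2,040.80 Cr + 1,045.91 Cr = 9,979.47 Cr
Net pay: 25,510.00 Cr − 9,979.47 Cr = 15,530.53 Cr

15,530.53 Cr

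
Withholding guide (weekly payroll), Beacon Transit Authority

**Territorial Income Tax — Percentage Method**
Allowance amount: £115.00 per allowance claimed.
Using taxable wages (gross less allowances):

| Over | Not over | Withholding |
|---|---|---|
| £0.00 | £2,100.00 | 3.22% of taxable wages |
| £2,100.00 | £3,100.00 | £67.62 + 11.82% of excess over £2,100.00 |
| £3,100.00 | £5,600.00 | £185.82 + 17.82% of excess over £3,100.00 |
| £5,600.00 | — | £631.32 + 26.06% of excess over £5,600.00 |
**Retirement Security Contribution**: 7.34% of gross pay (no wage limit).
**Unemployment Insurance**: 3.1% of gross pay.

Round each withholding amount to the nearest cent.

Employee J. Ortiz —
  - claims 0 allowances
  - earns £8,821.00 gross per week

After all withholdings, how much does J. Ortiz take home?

Territorial Income Tax: taxable = £8,821.00
  £631.32 + 26.06% × (£8,821.00 − £5,600.00) = £631.32 + 26.06% × £3,221.00 = £1,470.71
Retirement Security Contribution: 7.34% × £8,821.00 = £647.46
Unemployment Insurance: 3.1% × £8,821.00 = £273.45
Total withheld: £1,470.71 + £647.46 + £273.45 = £2,391.62
Net pay: £8,821.00 − £2,391.62 = £6,429.38

£6,429.38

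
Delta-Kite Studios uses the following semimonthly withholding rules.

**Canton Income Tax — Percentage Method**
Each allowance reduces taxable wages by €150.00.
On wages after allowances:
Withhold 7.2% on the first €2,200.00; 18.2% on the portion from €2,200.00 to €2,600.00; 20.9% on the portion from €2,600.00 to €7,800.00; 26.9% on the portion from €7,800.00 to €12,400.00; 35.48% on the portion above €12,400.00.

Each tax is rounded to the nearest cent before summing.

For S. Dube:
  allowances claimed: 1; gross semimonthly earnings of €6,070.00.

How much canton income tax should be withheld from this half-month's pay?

Canton Income Tax: taxable = €6,070.00 − 1×€150.00 = €5,920.00
  €231.20 + 20.9% × (€5,920.00 − €2,600.00) = €231.20 + 20.9% × €3,320.00 = €925.08

€925.08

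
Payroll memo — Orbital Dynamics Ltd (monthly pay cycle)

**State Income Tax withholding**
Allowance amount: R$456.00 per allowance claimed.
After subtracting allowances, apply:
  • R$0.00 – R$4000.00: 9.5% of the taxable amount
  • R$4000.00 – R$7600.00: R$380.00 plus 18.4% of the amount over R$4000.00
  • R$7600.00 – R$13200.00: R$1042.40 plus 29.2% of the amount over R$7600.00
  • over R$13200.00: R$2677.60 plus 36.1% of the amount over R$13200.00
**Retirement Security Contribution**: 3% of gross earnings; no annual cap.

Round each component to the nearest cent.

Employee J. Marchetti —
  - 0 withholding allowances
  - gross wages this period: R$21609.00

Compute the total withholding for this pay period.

R$6361.52

State Income Tax: taxable = R$21609.00
  R$2677.60 + 36.1% × (R$21609.00 − R$13200.00) = R$2677.60 + 36.1% × R$8409.00 = R$5713.25
Retirement Security Contribution: 3% × R$21609.00 = R$648.27
Total: R$5713.25 + R$648.27 = R$6361.52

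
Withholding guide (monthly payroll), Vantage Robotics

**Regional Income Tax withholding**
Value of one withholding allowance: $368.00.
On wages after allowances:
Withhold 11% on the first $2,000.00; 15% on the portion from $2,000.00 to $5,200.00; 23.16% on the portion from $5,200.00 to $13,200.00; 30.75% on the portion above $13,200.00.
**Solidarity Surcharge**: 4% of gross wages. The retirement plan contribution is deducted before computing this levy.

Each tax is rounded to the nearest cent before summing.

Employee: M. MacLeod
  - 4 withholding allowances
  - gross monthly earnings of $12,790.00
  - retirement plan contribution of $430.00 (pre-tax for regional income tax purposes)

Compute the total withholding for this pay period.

$2,511.74

Regional Income Tax: taxable = $12,790.00 − $430.00 − 4×$368.00 = $10,888.00
  $700.00 + 23.16% × ($10,888.00 − $5,200.00) = $700.00 + 23.16% × $5,688.00 = $2,017.34
Solidarity Surcharge: 4% × $12,360.00 = $494.40
Total: $2,017.34 + $494.40 = $2,511.74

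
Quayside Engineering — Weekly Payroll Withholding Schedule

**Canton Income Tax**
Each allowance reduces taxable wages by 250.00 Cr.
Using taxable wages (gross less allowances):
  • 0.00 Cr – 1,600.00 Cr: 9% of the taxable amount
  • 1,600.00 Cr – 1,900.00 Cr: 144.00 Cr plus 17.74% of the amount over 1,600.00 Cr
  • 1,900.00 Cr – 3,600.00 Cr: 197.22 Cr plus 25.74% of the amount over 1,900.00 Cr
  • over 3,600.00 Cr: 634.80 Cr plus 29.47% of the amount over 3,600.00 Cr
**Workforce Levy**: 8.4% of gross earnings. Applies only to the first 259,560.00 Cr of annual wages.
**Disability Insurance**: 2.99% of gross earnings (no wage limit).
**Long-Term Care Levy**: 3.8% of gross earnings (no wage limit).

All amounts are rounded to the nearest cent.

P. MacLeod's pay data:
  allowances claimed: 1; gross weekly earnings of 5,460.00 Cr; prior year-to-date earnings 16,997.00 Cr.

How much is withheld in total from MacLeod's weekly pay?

Canton Income Tax: taxable = 5,460.00 Cr − 1×250.00 Cr = 5,210.00 Cr
  634.80 Cr + 29.47% × (5,210.00 Cr − 3,600.00 Cr) = 634.80 Cr + 29.47% × 1,610.00 Cr = 1,109.27 Cr
Workforce Levy: 8.4% × 5,460.00 Cr = 458.64 Cr
Disability Insurance: 2.99% × 5,460.00 Cr = 163.25 Cr
Long-Term Care Levy: 3.8% × 5,460.00 Cr = 207.48 Cr
Total: 1,109.27 Cr + 458.64 Cr + 163.25 Cr + 207.48 Cr = 1,938.64 Cr

1,938.64 Cr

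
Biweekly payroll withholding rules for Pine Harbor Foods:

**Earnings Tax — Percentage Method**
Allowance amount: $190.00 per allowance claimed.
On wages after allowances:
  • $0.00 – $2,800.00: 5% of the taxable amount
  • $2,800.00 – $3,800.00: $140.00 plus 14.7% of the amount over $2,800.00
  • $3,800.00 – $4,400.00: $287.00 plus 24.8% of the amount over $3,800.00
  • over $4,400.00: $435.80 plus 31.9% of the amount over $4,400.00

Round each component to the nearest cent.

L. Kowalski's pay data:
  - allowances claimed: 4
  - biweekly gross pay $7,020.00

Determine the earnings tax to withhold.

Earnings Tax: taxable = $7,020.00 − 4×$190.00 = $6,260.00
  $435.80 + 31.9% × ($6,260.00 − $4,400.00) = $435.80 + 31.9% × $1,860.00 = $1,029.14

$1,029.14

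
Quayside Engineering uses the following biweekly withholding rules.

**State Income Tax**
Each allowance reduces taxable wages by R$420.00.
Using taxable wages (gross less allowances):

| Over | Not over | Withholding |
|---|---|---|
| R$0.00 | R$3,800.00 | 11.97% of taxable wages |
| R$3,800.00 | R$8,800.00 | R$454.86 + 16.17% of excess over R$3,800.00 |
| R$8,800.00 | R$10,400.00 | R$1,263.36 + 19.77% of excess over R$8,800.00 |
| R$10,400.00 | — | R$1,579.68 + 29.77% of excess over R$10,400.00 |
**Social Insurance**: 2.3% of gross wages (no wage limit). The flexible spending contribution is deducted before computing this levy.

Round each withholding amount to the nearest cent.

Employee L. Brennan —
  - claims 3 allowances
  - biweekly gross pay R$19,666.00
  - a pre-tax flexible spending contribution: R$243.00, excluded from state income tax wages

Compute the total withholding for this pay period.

R$4,337.46

State Income Tax: taxable = R$19,666.00 − R$243.00 − 3×R$420.00 = R$18,163.00
  R$1,579.68 + 29.77% × (R$18,163.00 − R$10,400.00) = R$1,579.68 + 29.77% × R$7,763.00 = R$3,890.73
Social Insurance: 2.3% × R$19,423.00 = R$446.73
Total: R$3,890.73 + R$446.73 = R$4,337.46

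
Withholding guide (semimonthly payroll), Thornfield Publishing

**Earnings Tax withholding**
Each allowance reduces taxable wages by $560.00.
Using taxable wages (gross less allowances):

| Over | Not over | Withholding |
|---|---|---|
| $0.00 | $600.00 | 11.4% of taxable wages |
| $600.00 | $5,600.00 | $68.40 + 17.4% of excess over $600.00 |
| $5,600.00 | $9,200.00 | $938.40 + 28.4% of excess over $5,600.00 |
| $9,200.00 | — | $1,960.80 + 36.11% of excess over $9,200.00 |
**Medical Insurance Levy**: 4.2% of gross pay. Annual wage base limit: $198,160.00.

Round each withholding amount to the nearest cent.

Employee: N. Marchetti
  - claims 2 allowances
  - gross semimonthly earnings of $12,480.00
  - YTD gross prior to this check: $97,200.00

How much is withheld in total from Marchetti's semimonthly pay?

Earnings Tax: taxable = $12,480.00 − 2×$560.00 = $11,360.00
  $1,960.80 + 36.11% × ($11,360.00 − $9,200.00) = $1,960.80 + 36.11% × $2,160.00 = $2,740.78
Medical Insurance Levy: 4.2% × $12,480.00 = $524.16
Total: $2,740.78 + $524.16 = $3,264.94

$3,264.94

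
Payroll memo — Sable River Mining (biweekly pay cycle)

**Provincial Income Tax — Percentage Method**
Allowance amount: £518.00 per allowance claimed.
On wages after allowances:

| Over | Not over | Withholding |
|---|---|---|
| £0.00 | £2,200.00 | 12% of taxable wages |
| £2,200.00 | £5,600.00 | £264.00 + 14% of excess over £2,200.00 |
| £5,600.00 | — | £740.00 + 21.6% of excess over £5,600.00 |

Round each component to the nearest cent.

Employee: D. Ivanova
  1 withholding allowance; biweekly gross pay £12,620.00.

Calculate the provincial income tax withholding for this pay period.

£2,144.43

Provincial Income Tax: taxable = £12,620.00 − 1×£518.00 = £12,102.00
  £740.00 + 21.6% × (£12,102.00 − £5,600.00) = £740.00 + 21.6% × £6,502.00 = £2,144.43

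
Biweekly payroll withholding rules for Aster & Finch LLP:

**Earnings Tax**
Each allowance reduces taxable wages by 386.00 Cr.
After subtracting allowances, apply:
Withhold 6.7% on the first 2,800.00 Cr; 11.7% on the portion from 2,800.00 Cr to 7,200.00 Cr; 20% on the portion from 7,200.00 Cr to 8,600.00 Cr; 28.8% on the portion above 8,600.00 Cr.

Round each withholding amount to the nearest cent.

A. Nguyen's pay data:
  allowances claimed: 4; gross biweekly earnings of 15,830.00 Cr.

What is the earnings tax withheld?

Earnings Tax: taxable = 15,830.00 Cr − 4×386.00 Cr = 14,286.00 Cr
  982.40 Cr + 28.8% × (14,286.00 Cr − 8,600.00 Cr) = 982.40 Cr + 28.8% × 5,686.00 Cr = 2,619.97 Cr

2,619.97 Cr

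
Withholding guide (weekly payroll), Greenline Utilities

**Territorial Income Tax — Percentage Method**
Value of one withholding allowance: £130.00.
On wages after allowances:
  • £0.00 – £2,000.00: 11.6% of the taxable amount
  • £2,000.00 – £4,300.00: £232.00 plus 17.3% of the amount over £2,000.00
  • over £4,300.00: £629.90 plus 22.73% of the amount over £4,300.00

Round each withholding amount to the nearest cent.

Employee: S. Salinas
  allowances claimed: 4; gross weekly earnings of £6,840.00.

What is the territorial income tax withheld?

Territorial Income Tax: taxable = £6,840.00 − 4×£130.00 = £6,320.00
  £629.90 + 22.73% × (£6,320.00 − £4,300.00) = £629.90 + 22.73% × £2,020.00 = £1,089.05

£1,089.05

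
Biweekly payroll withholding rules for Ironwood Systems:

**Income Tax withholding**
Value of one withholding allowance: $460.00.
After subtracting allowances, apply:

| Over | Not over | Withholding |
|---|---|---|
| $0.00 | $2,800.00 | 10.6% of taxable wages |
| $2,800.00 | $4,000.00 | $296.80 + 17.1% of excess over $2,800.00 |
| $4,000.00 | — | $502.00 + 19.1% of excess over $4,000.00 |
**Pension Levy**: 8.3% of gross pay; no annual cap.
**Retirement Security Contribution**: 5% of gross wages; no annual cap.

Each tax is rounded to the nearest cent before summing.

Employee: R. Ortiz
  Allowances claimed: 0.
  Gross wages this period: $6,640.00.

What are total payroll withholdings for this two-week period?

$1,889.36

Income Tax: taxable = $6,640.00
  $502.00 + 19.1% × ($6,640.00 − $4,000.00) = $502.00 + 19.1% × $2,640.00 = $1,006.24
Pension Levy: 8.3% × $6,640.00 = $551.12
Retirement Security Contribution: 5% × $6,640.00 = $332.00
Total: $1,006.24 + $551.12 + $332.00 = $1,889.36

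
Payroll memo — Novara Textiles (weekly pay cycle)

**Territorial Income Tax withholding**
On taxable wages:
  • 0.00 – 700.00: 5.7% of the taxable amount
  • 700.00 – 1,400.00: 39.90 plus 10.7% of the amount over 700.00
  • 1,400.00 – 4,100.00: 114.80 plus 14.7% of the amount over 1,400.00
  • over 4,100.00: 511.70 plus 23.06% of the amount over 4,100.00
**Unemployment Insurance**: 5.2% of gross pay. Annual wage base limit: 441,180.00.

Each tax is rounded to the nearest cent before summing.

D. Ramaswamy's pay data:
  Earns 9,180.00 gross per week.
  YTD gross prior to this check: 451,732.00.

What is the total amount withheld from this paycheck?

Territorial Income Tax: taxable = 9,180.00
  511.70 + 23.06% × (9,180.00 − 4,100.00) = 511.70 + 23.06% × 5,080.00 = 1,683.15
Unemployment Insurance: YTD 451,732.00 ≥ cap 441,180.00 → 0.00
Total: 1,683.15 + 0.00 = 1,683.15

1,683.15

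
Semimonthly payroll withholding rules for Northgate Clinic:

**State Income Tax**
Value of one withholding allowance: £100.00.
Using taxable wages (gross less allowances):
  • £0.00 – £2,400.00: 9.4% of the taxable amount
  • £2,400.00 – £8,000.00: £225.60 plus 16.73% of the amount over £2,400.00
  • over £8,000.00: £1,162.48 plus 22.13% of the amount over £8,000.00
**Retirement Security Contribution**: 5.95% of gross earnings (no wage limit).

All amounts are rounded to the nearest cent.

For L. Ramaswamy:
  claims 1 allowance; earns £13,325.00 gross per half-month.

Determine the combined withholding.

State Income Tax: taxable = £13,325.00 − 1×£100.00 = £13,225.00
  £1,162.48 + 22.13% × (£13,225.00 − £8,000.00) = £1,162.48 + 22.13% × £5,225.00 = £2,318.77
Retirement Security Contribution: 5.95% × £13,325.00 = £792.84
Total: £2,318.77 + £792.84 = £3,111.61

£3,111.61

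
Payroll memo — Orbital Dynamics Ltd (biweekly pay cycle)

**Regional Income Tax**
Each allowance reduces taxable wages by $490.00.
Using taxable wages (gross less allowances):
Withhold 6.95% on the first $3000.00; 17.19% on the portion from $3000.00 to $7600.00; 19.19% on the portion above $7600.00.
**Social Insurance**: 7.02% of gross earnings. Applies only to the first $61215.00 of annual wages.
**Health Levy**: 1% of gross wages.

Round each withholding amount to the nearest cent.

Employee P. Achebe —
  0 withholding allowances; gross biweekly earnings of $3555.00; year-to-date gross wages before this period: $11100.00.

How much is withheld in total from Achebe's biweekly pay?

Regional Income Tax: taxable = $3555.00
  $208.50 + 17.19% × ($3555.00 − $3000.00) = $208.50 + 17.19% × $555.00 = $303.90
Social Insurance: 7.02% × $3555.00 = $249.56
Health Levy: 1% × $3555.00 = $35.55
Total: $303.90 + $249.56 + $35.55 = $589.01

$589.01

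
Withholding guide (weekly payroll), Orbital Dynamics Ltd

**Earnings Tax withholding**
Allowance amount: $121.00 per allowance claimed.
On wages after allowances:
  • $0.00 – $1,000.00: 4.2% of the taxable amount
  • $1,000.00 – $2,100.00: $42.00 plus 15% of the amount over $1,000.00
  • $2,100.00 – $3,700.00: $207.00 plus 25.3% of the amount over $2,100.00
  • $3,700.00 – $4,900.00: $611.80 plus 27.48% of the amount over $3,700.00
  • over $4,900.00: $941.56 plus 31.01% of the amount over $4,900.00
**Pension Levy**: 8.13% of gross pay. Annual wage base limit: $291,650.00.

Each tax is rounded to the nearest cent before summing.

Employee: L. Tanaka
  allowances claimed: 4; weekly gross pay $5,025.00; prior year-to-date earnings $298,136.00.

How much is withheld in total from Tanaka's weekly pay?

Earnings Tax: taxable = $5,025.00 − 4×$121.00 = $4,541.00
  $611.80 + 27.48% × ($4,541.00 − $3,700.00) = $611.80 + 27.48% × $841.00 = $842.91
Pension Levy: YTD $298,136.00 ≥ cap $291,650.00 → $0.00
Total: $842.91 + $0.00 = $842.91

$842.91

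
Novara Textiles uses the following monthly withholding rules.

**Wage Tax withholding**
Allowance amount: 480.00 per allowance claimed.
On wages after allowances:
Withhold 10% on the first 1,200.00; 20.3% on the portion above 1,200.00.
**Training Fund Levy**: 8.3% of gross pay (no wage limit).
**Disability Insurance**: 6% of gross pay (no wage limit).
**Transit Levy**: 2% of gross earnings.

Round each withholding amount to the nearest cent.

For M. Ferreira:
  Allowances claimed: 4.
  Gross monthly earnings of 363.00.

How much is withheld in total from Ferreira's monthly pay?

Wage Tax: taxable = 363.00 − 4×480.00 = -1,557.00
  Taxable ≤ 0 → 0.00
Training Fund Levy: 8.3% × 363.00 = 30.13
Disability Insurance: 6% × 363.00 = 21.78
Transit Levy: 2% × 363.00 = 7.26
Total: 0.00 + 30.13 + 21.78 + 7.26 = 59.17

59.17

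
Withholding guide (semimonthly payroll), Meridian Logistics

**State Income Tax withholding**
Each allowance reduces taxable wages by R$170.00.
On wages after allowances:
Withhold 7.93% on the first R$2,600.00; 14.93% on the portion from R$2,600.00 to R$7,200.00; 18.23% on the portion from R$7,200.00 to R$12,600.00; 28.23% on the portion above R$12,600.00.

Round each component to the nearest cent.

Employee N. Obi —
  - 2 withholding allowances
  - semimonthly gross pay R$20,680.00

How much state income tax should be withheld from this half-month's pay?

R$4,062.38

State Income Tax: taxable = R$20,680.00 − 2×R$170.00 = R$20,340.00
  R$1,877.38 + 28.23% × (R$20,340.00 − R$12,600.00) = R$1,877.38 + 28.23% × R$7,740.00 = R$4,062.38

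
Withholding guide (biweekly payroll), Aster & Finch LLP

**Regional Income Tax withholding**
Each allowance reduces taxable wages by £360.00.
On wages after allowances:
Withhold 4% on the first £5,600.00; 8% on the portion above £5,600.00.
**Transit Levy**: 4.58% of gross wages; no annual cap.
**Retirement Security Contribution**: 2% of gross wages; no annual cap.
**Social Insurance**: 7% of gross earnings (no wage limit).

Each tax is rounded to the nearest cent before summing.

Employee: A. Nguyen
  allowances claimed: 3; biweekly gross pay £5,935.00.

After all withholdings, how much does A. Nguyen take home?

£4,934.83

Regional Income Tax: taxable = £5,935.00 − 3×£360.00 = £4,855.00
  4% × £4,855.00 = £194.20
Transit Levy: 4.58% × £5,935.00 = £271.82
Retirement Security Contribution: 2% × £5,935.00 = £118.70
Social Insurance: 7% × £5,935.00 = £415.45
Total withheld: £194.20 + £271.82 + £118.70 + £415.45 = £1,000.17
Net pay: £5,935.00 − £1,000.17 = £4,934.83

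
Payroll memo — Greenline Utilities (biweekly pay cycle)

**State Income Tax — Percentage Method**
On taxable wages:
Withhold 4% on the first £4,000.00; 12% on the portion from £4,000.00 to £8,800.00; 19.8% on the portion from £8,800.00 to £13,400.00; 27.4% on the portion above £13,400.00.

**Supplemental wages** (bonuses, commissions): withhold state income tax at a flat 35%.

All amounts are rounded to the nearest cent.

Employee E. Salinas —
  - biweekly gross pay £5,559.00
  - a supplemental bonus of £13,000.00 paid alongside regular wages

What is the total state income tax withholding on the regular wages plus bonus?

State Income Tax: taxable = £5,559.00
  £160.00 + 12% × (£5,559.00 − £4,000.00) = £160.00 + 12% × £1,559.00 = £347.08
Supplemental (35% flat on bonus): 35% × £13,000.00 = £4,550.00
Total state income tax: £347.08 + £4,550.00 = £4,897.08

£4,897.08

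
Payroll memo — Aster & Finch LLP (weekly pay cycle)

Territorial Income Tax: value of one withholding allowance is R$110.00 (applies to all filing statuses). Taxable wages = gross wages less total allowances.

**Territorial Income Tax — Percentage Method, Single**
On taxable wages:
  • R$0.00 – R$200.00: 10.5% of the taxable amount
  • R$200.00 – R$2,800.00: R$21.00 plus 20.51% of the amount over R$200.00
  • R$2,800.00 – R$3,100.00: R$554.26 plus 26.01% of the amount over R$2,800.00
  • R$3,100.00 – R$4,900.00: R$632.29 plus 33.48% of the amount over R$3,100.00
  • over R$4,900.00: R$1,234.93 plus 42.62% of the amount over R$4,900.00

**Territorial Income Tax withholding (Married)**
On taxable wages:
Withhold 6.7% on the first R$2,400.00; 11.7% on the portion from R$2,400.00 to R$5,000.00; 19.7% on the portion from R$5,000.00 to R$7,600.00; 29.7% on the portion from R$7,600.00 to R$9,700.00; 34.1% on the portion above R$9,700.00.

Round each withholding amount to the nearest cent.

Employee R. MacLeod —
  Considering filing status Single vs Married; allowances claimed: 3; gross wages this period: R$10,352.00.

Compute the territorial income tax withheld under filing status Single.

Territorial Income Tax (Single): taxable = R$10,352.00 − 3×R$110.00 = R$10,022.00
  R$1,234.93 + 42.62% × (R$10,022.00 − R$4,900.00) = R$1,234.93 + 42.62% × R$5,122.00 = R$3,417.93

R$3,417.93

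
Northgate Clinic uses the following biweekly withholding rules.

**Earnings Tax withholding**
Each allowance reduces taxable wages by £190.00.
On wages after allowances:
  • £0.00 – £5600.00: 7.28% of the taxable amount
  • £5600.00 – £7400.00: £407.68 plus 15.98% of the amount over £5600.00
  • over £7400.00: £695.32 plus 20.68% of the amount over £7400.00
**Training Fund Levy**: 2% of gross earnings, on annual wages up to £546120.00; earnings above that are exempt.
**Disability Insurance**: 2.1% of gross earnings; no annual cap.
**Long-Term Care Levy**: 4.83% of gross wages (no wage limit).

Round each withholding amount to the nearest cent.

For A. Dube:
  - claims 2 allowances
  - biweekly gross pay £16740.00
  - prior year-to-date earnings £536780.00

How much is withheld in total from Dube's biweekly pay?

Earnings Tax: taxable = £16740.00 − 2×£190.00 = £16360.00
  £695.32 + 20.68% × (£16360.00 − £7400.00) = £695.32 + 20.68% × £8960.00 = £2548.25
Training Fund Levy: cap £546120.00 − YTD £536780.00 = £9340.00 subject; 2% × £9340.00 = £186.80
Disability Insurance: 2.1% × £16740.00 = £351.54
Long-Term Care Levy: 4.83% × £16740.00 = £808.54
Total: £2548.25 + £186.80 + £351.54 + £808.54 = £3895.13

£3895.13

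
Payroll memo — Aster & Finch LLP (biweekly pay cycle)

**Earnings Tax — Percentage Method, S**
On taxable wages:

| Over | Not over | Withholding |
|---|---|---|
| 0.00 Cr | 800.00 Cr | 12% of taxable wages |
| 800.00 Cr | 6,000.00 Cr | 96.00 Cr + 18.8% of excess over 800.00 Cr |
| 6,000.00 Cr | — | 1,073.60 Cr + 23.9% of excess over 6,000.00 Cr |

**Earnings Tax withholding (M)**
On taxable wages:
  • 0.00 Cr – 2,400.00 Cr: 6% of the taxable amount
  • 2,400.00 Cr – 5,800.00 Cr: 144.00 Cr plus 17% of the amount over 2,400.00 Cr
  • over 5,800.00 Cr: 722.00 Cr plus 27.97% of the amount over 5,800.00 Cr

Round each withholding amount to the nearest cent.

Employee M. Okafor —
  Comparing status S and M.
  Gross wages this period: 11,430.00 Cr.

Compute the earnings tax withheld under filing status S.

2,371.37 Cr

Earnings Tax (S): taxable = 11,430.00 Cr
  1,073.60 Cr + 23.9% × (11,430.00 Cr − 6,000.00 Cr) = 1,073.60 Cr + 23.9% × 5,430.00 Cr = 2,371.37 Cr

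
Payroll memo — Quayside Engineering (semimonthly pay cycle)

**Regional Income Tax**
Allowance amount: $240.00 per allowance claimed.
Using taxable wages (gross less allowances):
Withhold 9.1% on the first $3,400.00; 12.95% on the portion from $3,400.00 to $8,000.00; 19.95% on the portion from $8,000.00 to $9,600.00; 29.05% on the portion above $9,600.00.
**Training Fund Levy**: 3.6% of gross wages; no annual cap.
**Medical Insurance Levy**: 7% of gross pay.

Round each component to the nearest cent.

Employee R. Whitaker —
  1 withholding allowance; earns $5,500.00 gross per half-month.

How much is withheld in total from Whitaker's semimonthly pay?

Regional Income Tax: taxable = $5,500.00 − 1×$240.00 = $5,260.00
  $309.40 + 12.95% × ($5,260.00 − $3,400.00) = $309.40 + 12.95% × $1,860.00 = $550.27
Training Fund Levy: 3.6% × $5,500.00 = $198.00
Medical Insurance Levy: 7% × $5,500.00 = $385.00
Total: $550.27 + $198.00 + $385.00 = $1,133.27

$1,133.27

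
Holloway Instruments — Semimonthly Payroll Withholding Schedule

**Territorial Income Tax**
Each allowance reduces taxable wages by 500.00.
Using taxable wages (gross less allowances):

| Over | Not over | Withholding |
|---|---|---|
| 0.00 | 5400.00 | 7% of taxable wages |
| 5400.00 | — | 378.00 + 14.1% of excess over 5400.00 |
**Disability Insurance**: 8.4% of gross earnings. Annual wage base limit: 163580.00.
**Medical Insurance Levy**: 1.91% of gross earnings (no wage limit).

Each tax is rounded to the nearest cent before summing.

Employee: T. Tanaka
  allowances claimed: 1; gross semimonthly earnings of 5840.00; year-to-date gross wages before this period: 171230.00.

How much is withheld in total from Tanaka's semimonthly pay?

Territorial Income Tax: taxable = 5840.00 − 1×500.00 = 5340.00
  7% × 5340.00 = 373.80
Disability Insurance: YTD 171230.00 ≥ cap 163580.00 → 0.00
Medical Insurance Levy: 1.91% × 5840.00 = 111.54
Total: 373.80 + 0.00 + 111.54 = 485.34

485.34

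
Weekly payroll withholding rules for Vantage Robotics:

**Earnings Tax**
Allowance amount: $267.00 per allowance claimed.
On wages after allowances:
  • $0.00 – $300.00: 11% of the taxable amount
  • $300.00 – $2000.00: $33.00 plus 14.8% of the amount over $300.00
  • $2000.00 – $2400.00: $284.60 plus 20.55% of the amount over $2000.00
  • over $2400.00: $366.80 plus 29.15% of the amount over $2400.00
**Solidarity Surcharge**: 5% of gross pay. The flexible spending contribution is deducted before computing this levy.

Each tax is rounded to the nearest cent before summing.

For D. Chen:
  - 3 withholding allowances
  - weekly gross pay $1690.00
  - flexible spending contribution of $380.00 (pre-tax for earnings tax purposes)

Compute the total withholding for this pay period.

$129.43

Earnings Tax: taxable = $1690.00 − $380.00 − 3×$267.00 = $509.00
  $33.00 + 14.8% × ($509.00 − $300.00) = $33.00 + 14.8% × $209.00 = $63.93
Solidarity Surcharge: 5% × $1310.00 = $65.50
Total: $63.93 + $65.50 = $129.43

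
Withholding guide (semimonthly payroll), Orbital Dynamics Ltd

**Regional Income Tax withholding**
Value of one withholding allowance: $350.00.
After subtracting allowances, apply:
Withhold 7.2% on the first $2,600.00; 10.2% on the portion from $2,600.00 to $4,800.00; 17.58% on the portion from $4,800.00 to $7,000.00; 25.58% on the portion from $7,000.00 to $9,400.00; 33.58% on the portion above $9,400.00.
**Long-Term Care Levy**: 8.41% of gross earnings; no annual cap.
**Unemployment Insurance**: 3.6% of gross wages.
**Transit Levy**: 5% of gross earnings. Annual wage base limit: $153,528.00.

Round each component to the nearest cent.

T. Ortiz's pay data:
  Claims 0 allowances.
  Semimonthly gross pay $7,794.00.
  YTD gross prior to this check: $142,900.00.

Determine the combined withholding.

Regional Income Tax: taxable = $7,794.00
  $798.36 + 25.58% × ($7,794.00 − $7,000.00) = $798.36 + 25.58% × $794.00 = $1,001.47
Long-Term Care Levy: 8.41% × $7,794.00 = $655.48
Unemployment Insurance: 3.6% × $7,794.00 = $280.58
Transit Levy: 5% × $7,794.00 = $389.70
Total: $1,001.47 + $655.48 + $280.58 + $389.70 = $2,327.23

$2,327.23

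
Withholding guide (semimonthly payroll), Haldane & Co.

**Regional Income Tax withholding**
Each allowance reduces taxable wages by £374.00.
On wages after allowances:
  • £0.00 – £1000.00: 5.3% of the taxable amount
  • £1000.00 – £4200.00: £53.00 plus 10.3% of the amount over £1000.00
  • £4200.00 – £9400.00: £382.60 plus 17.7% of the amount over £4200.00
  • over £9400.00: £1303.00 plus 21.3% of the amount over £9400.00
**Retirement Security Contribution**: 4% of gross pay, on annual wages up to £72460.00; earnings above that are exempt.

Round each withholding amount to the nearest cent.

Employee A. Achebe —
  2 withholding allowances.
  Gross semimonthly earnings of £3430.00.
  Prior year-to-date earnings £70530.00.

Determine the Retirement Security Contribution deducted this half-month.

Retirement Security Contribution: cap £72460.00 − YTD £70530.00 = £1930.00 subject; 4% × £1930.00 = £77.20

£77.20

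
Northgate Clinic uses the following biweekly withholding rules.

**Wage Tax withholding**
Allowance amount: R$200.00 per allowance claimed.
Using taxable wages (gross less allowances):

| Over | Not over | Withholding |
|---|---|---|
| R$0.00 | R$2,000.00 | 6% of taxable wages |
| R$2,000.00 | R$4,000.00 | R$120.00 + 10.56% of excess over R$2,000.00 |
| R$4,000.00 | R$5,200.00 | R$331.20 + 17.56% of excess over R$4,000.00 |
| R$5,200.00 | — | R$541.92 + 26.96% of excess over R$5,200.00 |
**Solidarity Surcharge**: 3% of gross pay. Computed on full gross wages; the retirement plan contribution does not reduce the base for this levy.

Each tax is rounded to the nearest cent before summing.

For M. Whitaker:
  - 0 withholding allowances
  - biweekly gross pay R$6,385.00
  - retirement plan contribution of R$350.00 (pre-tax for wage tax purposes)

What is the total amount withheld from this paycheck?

R$958.59

Wage Tax: taxable = R$6,385.00 − R$350.00 = R$6,035.00
  R$541.92 + 26.96% × (R$6,035.00 − R$5,200.00) = R$541.92 + 26.96% × R$835.00 = R$767.04
Solidarity Surcharge: 3% × R$6,385.00 = R$191.55
Total: R$767.04 + R$191.55 = R$958.59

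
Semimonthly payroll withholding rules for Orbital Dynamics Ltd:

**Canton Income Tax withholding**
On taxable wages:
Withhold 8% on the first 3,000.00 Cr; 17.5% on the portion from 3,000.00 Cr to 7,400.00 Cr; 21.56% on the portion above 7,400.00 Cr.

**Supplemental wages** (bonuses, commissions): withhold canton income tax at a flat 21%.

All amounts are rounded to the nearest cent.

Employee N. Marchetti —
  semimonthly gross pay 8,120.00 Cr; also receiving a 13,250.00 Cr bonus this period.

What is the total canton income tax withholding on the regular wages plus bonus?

3,947.73 Cr

Canton Income Tax: taxable = 8,120.00 Cr
  1,010.00 Cr + 21.56% × (8,120.00 Cr − 7,400.00 Cr) = 1,010.00 Cr + 21.56% × 720.00 Cr = 1,165.23 Cr
Supplemental (21% flat on bonus): 21% × 13,250.00 Cr = 2,782.50 Cr
Total canton income tax: 1,165.23 Cr + 2,782.50 Cr = 3,947.73 Cr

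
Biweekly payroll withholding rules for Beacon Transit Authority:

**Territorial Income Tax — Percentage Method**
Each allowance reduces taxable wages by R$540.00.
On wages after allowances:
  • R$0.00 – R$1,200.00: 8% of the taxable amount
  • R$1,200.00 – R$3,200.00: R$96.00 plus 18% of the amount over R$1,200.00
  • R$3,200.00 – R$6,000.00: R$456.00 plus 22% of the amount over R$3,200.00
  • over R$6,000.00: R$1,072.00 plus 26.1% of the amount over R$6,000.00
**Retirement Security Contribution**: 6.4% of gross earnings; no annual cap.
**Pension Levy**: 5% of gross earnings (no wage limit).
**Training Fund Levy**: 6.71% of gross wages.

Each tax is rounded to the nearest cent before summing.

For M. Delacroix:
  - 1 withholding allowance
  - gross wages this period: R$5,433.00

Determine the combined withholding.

R$1,812.37

Territorial Income Tax: taxable = R$5,433.00 − 1×R$540.00 = R$4,893.00
  R$456.00 + 22% × (R$4,893.00 − R$3,200.00) = R$456.00 + 22% × R$1,693.00 = R$828.46
Retirement Security Contribution: 6.4% × R$5,433.00 = R$347.71
Pension Levy: 5% × R$5,433.00 = R$271.65
Training Fund Levy: 6.71% × R$5,433.00 = R$364.55
Total: R$828.46 + R$347.71 + R$271.65 + R$364.55 = R$1,812.37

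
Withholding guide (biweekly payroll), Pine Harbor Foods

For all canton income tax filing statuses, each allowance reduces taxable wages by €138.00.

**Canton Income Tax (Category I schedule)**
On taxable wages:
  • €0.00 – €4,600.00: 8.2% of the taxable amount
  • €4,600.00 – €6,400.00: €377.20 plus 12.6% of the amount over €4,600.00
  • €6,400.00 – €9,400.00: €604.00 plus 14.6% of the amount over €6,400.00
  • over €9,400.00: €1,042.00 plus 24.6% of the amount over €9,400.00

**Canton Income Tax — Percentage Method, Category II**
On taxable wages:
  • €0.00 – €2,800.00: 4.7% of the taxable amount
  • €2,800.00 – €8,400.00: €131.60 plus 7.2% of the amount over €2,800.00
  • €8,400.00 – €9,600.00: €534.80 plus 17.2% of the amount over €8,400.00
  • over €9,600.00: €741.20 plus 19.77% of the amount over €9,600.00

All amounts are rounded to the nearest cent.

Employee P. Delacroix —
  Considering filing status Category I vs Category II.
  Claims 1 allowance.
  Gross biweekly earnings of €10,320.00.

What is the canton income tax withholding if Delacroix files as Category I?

€1,234.37

Canton Income Tax (Category I): taxable = €10,320.00 − 1×€138.00 = €10,182.00
  €1,042.00 + 24.6% × (€10,182.00 − €9,400.00) = €1,042.00 + 24.6% × €782.00 = €1,234.37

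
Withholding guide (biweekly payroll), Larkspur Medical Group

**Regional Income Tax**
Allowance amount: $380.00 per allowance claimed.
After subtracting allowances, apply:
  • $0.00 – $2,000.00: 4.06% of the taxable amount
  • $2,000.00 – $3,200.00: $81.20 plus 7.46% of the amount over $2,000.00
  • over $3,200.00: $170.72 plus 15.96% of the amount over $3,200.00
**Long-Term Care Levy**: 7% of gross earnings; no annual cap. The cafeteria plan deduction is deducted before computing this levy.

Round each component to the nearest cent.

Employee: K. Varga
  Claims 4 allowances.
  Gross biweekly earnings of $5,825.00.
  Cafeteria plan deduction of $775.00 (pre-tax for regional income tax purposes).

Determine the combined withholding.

Regional Income Tax: taxable = $5,825.00 − $775.00 − 4×$380.00 = $3,530.00
  $170.72 + 15.96% × ($3,530.00 − $3,200.00) = $170.72 + 15.96% × $330.00 = $223.39
Long-Term Care Levy: 7% × $5,050.00 = $353.50
Total: $223.39 + $353.50 = $576.89

$576.89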